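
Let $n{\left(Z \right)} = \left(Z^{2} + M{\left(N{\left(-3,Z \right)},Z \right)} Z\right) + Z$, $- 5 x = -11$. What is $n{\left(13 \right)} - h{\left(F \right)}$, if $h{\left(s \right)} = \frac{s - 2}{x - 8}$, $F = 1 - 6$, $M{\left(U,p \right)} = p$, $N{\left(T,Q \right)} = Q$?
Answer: $\frac{10144}{29} \approx 349.79$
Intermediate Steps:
$x = \frac{11}{5}$ ($x = \left(- \frac{1}{5}\right) \left(-11\right) = \frac{11}{5} \approx 2.2$)
$F = -5$ ($F = 1 - 6 = -5$)
$h{\left(s \right)} = \frac{10}{29} - \frac{5 s}{29}$ ($h{\left(s \right)} = \frac{s - 2}{\frac{11}{5} - 8} = \frac{-2 + s}{- \frac{29}{5}} = \left(-2 + s\right) \left(- \frac{5}{29}\right) = \frac{10}{29} - \frac{5 s}{29}$)
$n{\left(Z \right)} = Z + 2 Z^{2}$ ($n{\left(Z \right)} = \left(Z^{2} + Z Z\right) + Z = \left(Z^{2} + Z^{2}\right) + Z = 2 Z^{2} + Z = Z + 2 Z^{2}$)
$n{\left(13 \right)} - h{\left(F \right)} = 13 \left(1 + 2 \cdot 13\right) - \left(\frac{10}{29} - - \frac{25}{29}\right) = 13 \left(1 + 26\right) - \left(\frac{10}{29} + \frac{25}{29}\right) = 13 \cdot 27 - \frac{35}{29} = 351 - \frac{35}{29} = \frac{10144}{29}$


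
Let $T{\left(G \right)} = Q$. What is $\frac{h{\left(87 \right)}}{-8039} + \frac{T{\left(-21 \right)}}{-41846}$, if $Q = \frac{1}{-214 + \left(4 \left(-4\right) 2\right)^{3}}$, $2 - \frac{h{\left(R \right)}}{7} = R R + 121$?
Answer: $\frac{74274947377991}{11095144602108} \approx 6.6944$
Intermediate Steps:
$h{\left(R \right)} = -833 - 7 R^{2}$ ($h{\left(R \right)} = 14 - 7 \left(R R + 121\right) = 14 - 7 \left(R^{2} + 121\right) = 14 - 7 \left(121 + R^{2}\right) = 14 - \left(847 + 7 R^{2}\right) = -833 - 7 R^{2}$)
$Q = - \frac{1}{32982}$ ($Q = \frac{1}{-214 + \left(\left(-16\right) 2\right)^{3}} = \frac{1}{-214 + \left(-32\right)^{3}} = \frac{1}{-214 - 32768} = \frac{1}{-32982} = - \frac{1}{32982} \approx -3.032 \cdot 10^{-5}$)
$T{\left(G \right)} = - \frac{1}{32982}$
$\frac{h{\left(87 \right)}}{-8039} + \frac{T{\left(-21 \right)}}{-41846} = \frac{-833 - 7 \cdot 87^{2}}{-8039} - \frac{1}{32982 \left(-41846\right)} = \left(-833 - 52983\right) \left(- \frac{1}{8039}\right) - - \frac{1}{1380164772} = \left(-833 - 52983\right) \left(- \frac{1}{8039}\right) + \frac{1}{1380164772} = \left(-53816\right) \left(- \frac{1}{8039}\right) + \frac{1}{1380164772} = \frac{53816}{8039} + \frac{1}{1380164772} = \frac{74274947377991}{11095144602108}$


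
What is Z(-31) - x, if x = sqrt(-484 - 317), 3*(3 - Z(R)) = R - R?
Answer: 3 - 3*I*sqrt(89) ≈ 3.0 - 28.302*I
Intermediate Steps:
Z(R) = 3 (Z(R) = 3 - (R - R)/3 = 3 - 1/3*0 = 3 + 0 = 3)
x = 3*I*sqrt(89) (x = sqrt(-801) = 3*I*sqrt(89) ≈ 28.302*I)
Z(-31) - x = 3 - 3*I*sqrt(89)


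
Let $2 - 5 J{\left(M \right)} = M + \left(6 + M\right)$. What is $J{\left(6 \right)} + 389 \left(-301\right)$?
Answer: $- \frac{585461}{5} \approx -1.1709 \cdot 10^{5}$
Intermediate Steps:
$J{\left(M \right)} = - \frac{4}{5} - \frac{2 M}{5}$ ($J{\left(M \right)} = \frac{2}{5} - \frac{M + \left(6 + M\right)}{5} = \frac{2}{5} - \frac{6 + 2 M}{5} = \frac{2}{5} - \left(\frac{6}{5} + \frac{2 M}{5}\right) = - \frac{4}{5} - \frac{2 M}{5}$)
$J{\left(6 \right)} + 389 \left(-301\right) = \left(- \frac{4}{5} - \frac{12}{5}\right) + 389 \left(-301\right) = \left(- \frac{4}{5} - \frac{12}{5}\right) - 117089 = - \frac{16}{5} - 117089 = - \frac{585461}{5}$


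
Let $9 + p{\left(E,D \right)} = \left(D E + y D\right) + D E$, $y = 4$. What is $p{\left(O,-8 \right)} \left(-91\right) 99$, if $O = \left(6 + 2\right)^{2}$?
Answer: $9594585$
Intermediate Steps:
$O = 64$ ($O = 8^{2} = 64$)
$p{\left(E,D \right)} = -9 + 4 D + 2 D E$ ($p{\left(E,D \right)} = -9 + \left(\left(D E + 4 D\right) + D E\right) = -9 + \left(\left(4 D + D E\right) + D E\right) = -9 + \left(4 D + 2 D E\right) = -9 + 4 D + 2 D E$)
$p{\left(O,-8 \right)} \left(-91\right) 99 = \left(-9 + 4 \left(-8\right) + 2 \left(-8\right) 64\right) \left(-91\right) 99 = \left(-9 - 32 - 1024\right) \left(-91\right) 99 = \left(-1065\right) \left(-91\right) 99 = 96915 \cdot 99 = 9594585$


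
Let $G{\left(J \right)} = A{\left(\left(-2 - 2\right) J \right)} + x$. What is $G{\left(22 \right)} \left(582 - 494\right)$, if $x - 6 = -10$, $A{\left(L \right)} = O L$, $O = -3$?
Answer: $22880$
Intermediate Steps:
$A{\left(L \right)} = - 3 L$
$x = -4$ ($x = 6 - 10 = -4$)
$G{\left(J \right)} = -4 + 12 J$ ($G{\left(J \right)} = - 3 \left(-2 - 2\right) J - 4 = - 3 \left(- 4 J\right) - 4 = 12 J - 4 = -4 + 12 J$)
$G{\left(22 \right)} \left(582 - 494\right) = \left(-4 + 12 \cdot 22\right) \left(582 - 494\right) = \left(-4 + 264\right) 88 = 260 \cdot 88 = 22880$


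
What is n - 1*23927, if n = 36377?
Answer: 12450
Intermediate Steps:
n - 1*23927 = 36377 - 1*23927 = 36377 - 23927 = 12450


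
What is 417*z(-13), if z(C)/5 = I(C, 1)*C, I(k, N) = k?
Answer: 352365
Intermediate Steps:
z(C) = 5*C² (z(C) = 5*(C*C) = 5*C²)
417*z(-13) = 417*(5*(-13)²) = 417*(5*169) = 417*845 = 352365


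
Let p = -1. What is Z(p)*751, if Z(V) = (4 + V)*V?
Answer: -2253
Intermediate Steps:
Z(V) = V*(4 + V)
Z(p)*751 = -(4 - 1)*751 = -1*3*751 = -3*751 = -2253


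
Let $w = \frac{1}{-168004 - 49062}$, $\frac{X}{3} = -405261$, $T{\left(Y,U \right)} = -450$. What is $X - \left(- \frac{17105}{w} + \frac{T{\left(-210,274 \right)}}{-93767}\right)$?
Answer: $- \frac{348262800799321}{93767} \approx -3.7141 \cdot 10^{9}$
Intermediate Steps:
$X = -1215783$ ($X = 3 \left(-405261\right) = -1215783$)
$w = - \frac{1}{217066}$ ($w = \frac{1}{-217066} = - \frac{1}{217066} \approx -4.6069 \cdot 10^{-6}$)
$X - \left(- \frac{17105}{w} + \frac{T{\left(-210,274 \right)}}{-93767}\right) = -1215783 - \left(- \frac{17105}{- \frac{1}{217066}} - \frac{450}{-93767}\right) = -1215783 - \left(\left(-17105\right) \left(-217066\right) - - \frac{450}{93767}\right) = -1215783 - \left(3712913930 + \frac{450}{93767}\right) = -1215783 - \frac{348148800474760}{93767} = - \frac{348262800799321}{93767}$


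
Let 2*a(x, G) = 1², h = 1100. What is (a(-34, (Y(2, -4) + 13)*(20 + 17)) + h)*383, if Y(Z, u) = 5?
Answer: 842983/2 ≈ 4.2149e+5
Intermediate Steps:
a(x, G) = ½ (a(x, G) = (½)*1² = (½)*1 = ½)
(a(-34, (Y(2, -4) + 13)*(20 + 17)) + h)*383 = (½ + 1100)*383 = (2201/2)*383 = 842983/2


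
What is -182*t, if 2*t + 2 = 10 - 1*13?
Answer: 455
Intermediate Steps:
t = -5/2 (t = -1 + (10 - 1*13)/2 = -1 + (10 - 13)/2 = -1 + (1/2)*(-3) = -1 - 3/2 = -5/2 ≈ -2.5000)
-182*t = -182*(-5/2) = 455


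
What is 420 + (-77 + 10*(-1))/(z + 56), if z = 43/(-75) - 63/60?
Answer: 6825360/16313 ≈ 418.40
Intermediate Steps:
z = -487/300 (z = 43*(-1/75) - 63*1/60 = -43/75 - 21/20 = -487/300 ≈ -1.6233)
420 + (-77 + 10*(-1))/(z + 56) = 420 + (-77 + 10*(-1))/(-487/300 + 56) = 420 + (-77 - 10)/(16313/300) = 420 - 87*300/16313 = 420 - 26100/16313 = 6825360/16313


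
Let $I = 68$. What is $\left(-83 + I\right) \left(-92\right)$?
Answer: $1380$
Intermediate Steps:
$\left(-83 + I\right) \left(-92\right) = \left(-83 + 68\right) \left(-92\right) = \left(-15\right) \left(-92\right) = 1380$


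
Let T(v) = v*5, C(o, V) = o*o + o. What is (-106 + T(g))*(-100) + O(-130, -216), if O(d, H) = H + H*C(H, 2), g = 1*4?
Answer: -10022656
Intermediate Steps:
C(o, V) = o + o² (C(o, V) = o² + o = o + o²)
g = 4
T(v) = 5*v
O(d, H) = H + H²*(1 + H) (O(d, H) = H + H*(H*(1 + H)) = H + H²*(1 + H))
(-106 + T(g))*(-100) + O(-130, -216) = (-106 + 5*4)*(-100) - 216*(1 - 216*(1 - 216)) = (-106 + 20)*(-100) - 216*(1 - 216*(-215)) = -86*(-100) - 216*(1 + 46440) = 8600 - 216*46441 = 8600 - 10031256 = -10022656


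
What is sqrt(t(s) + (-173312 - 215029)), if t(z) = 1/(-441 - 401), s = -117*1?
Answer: I*sqrt(275319789566)/842 ≈ 623.17*I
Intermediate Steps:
s = -117
t(z) = -1/842 (t(z) = 1/(-842) = -1/842)
sqrt(t(s) + (-173312 - 215029)) = sqrt(-1/842 + (-173312 - 215029)) = sqrt(-1/842 - 388341) = sqrt(-326983123/842) = I*sqrt(275319789566)/842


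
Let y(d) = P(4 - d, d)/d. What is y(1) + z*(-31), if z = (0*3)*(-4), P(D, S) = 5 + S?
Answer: 6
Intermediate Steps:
y(d) = (5 + d)/d
z = 0 (z = 0*(-4) = 0)
y(1) + z*(-31) = (5 + 1)/1 + 0*(-31) = 1*6 + 0 = 6 + 0 = 6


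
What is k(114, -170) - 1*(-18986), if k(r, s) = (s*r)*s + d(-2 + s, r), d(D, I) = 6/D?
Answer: 284968393/86 ≈ 3.3136e+6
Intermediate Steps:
k(r, s) = 6/(-2 + s) + r*s² (k(r, s) = (s*r)*s + 6/(-2 + s) = (r*s)*s + 6/(-2 + s) = r*s² + 6/(-2 + s) = 6/(-2 + s) + r*s²)
k(114, -170) - 1*(-18986) = (6 + 114*(-170)²*(-2 - 170))/(-2 - 170) - 1*(-18986) = (6 + 114*28900*(-172))/(-172) + 18986 = -(6 - 566671200)/172 + 18986 = -1/172*(-566671194) + 18986 = 283335597/86 + 18986 = 284968393/86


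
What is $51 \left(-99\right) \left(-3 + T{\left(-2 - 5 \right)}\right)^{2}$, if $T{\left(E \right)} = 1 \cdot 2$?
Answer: $-5049$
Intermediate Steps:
$T{\left(E \right)} = 2$
$51 \left(-99\right) \left(-3 + T{\left(-2 - 5 \right)}\right)^{2} = 51 \left(-99\right) \left(-3 + 2\right)^{2} = - 5049 \left(-1\right)^{2} = \left(-5049\right) 1 = -5049$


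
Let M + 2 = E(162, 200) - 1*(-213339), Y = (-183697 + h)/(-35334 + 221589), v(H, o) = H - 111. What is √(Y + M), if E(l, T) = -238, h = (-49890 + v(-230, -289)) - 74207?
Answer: √32855751289858/12417 ≈ 461.62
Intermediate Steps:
v(H, o) = -111 + H
h = -124438 (h = (-49890 + (-111 - 230)) - 74207 = (-49890 - 341) - 74207 = -50231 - 74207 = -124438)
Y = -61627/37251 (Y = (-183697 - 124438)/(-35334 + 221589) = -308135/186255 = -308135*1/186255 = -61627/37251 ≈ -1.6544)
M = 213099 (M = -2 + (-238 - 1*(-213339)) = -2 + (-238 + 213339) = -2 + 213101 = 213099)
√(Y + M) = √(-61627/37251 + 213099) = √(7938089222/37251) = √32855751289858/12417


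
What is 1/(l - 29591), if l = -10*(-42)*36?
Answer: -1/14471 ≈ -6.9104e-5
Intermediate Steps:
l = 15120 (l = 420*36 = 15120)
1/(l - 29591) = 1/(15120 - 29591) = 1/(-14471) = -1/14471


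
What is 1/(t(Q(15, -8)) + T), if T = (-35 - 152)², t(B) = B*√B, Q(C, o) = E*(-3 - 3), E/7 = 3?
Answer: 34969/1224831337 + 378*I*√14/1224831337 ≈ 2.855e-5 + 1.1547e-6*I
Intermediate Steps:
E = 21 (E = 7*3 = 21)
Q(C, o) = -126 (Q(C, o) = 21*(-3 - 3) = 21*(-6) = -126)
t(B) = B^(3/2)
T = 34969 (T = (-187)² = 34969)
1/(t(Q(15, -8)) + T) = 1/((-126)^(3/2) + 34969) = 1/(-378*I*√14 + 34969) = 1/(34969 - 378*I*√14)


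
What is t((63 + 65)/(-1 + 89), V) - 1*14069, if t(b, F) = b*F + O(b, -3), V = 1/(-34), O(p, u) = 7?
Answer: -2629602/187 ≈ -14062.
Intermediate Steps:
V = -1/34 ≈ -0.029412
t(b, F) = 7 + F*b (t(b, F) = b*F + 7 = F*b + 7 = 7 + F*b)
t((63 + 65)/(-1 + 89), V) - 1*14069 = (7 - (63 + 65)/(34*(-1 + 89))) - 1*14069 = (7 - 64/(17*88)) - 14069 = (7 - 1/34*16/11) - 14069 = (7 - 8/187) - 14069 = 1301/187 - 14069 = -2629602/187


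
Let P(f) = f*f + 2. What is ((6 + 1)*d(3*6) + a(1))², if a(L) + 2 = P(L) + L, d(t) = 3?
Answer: 529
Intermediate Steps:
P(f) = 2 + f² (P(f) = f² + 2 = 2 + f²)
a(L) = L + L² (a(L) = -2 + ((2 + L²) + L) = -2 + (2 + L + L²) = L + L²)
((6 + 1)*d(3*6) + a(1))² = ((6 + 1)*3 + 1*(1 + 1))² = (7*3 + 1*2)² = (21 + 2)² = 23² = 529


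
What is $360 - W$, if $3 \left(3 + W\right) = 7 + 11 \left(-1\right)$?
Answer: $\frac{1093}{3} \approx 364.33$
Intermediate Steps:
$W = - \frac{13}{3}$ ($W = -3 + \frac{7 + 11 \left(-1\right)}{3} = -3 + \frac{7 - 11}{3} = -3 + \frac{1}{3} \left(-4\right) = -3 - \frac{4}{3} = - \frac{13}{3} \approx -4.3333$)
$360 - W = 360 - - \frac{13}{3} = 360 + \frac{13}{3} = \frac{1093}{3}$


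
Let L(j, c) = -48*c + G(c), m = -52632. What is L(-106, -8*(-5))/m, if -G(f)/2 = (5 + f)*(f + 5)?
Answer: 995/8772 ≈ 0.11343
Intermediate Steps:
G(f) = -2*(5 + f)**2 (G(f) = -2*(5 + f)*(f + 5) = -2*(5 + f)*(5 + f) = -2*(5 + f)**2)
L(j, c) = -48*c - 2*(5 + c)**2
L(-106, -8*(-5))/m = (-(-384)*(-5) - 2*(5 - 8*(-5))**2)/(-52632) = (-48*40 - 2*(5 + 40)**2)*(-1/52632) = (-1920 - 2*45**2)*(-1/52632) = (-1920 - 2*2025)*(-1/52632) = (-1920 - 4050)*(-1/52632) = -5970*(-1/52632) = 995/8772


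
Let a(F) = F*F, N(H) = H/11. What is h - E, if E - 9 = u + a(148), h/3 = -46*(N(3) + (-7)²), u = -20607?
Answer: -89162/11 ≈ -8105.6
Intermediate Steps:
N(H) = H/11 (N(H) = H*(1/11) = H/11)
a(F) = F²
h = -74796/11 (h = 3*(-46*((1/11)*3 + (-7)²)) = 3*(-46*(3/11 + 49)) = 3*(-46*542/11) = 3*(-24932/11) = -74796/11 ≈ -6799.6)
E = 1306 (E = 9 + (-20607 + 148²) = 9 + (-20607 + 21904) = 9 + 1297 = 1306)
h - E = -74796/11 - 1*1306 = -74796/11 - 1306 = -89162/11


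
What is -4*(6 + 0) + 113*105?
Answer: 11841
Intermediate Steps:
-4*(6 + 0) + 113*105 = -4*6 + 11865 = -24 + 11865 = 11841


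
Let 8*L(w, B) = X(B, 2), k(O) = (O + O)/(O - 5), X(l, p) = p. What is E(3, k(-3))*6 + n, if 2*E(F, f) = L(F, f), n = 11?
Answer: 47/4 ≈ 11.750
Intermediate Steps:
k(O) = 2*O/(-5 + O) (k(O) = (2*O)/(-5 + O) = 2*O/(-5 + O))
L(w, B) = ¼ (L(w, B) = (⅛)*2 = ¼)
E(F, f) = ⅛ (E(F, f) = (½)*(¼) = ⅛)
E(3, k(-3))*6 + n = (⅛)*6 + 11 = ¾ + 11 = 47/4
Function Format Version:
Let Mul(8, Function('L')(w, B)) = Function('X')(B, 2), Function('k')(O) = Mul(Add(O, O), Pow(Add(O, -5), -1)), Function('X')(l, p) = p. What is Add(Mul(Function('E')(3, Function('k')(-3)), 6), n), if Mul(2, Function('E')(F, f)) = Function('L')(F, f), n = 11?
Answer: Rational(47, 4) ≈ 11.750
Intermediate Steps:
Function('k')(O) = Mul(2, O, Pow(Add(-5, O), -1)) (Function('k')(O) = Mul(Mul(2, O), Pow(Add(-5, O), -1)) = Mul(2, O, Pow(Add(-5, O), -1)))
Function('L')(w, B) = Rational(1, 4) (Function('L')(w, B) = Mul(Rational(1, 8), 2) = Rational(1, 4))
Function('E')(F, f) = Rational(1, 8) (Function('E')(F, f) = Mul(Rational(1, 2), Rational(1, 4)) = Rational(1, 8))
Add(Mul(Function('E')(3, Function('k')(-3)), 6), n) = Add(Mul(Rational(1, 8), 6), 11) = Add(Rational(3, 4), 11) = Rational(47, 4)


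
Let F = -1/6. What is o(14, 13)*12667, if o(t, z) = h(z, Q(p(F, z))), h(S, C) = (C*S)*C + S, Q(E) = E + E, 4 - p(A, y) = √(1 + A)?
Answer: 33757555/3 - 2634736*√30/3 ≈ 6.4422e+6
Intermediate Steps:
F = -⅙ (F = -1*⅙ = -⅙ ≈ -0.16667)
p(A, y) = 4 - √(1 + A)
Q(E) = 2*E
h(S, C) = S + S*C² (h(S, C) = S*C² + S = S + S*C²)
o(t, z) = z*(1 + (8 - √30/3)²) (o(t, z) = z*(1 + (2*(4 - √(1 - ⅙)))²) = z*(1 + (2*(4 - √(⅚)))²) = z*(1 + (2*(4 - √30/6))²) = z*(1 + (8 - √30/3)²))
o(14, 13)*12667 = ((⅓)*13*(205 - 16*√30))*12667 = (2665/3 - 208*√30/3)*12667 = 33757555/3 - 2634736*√30/3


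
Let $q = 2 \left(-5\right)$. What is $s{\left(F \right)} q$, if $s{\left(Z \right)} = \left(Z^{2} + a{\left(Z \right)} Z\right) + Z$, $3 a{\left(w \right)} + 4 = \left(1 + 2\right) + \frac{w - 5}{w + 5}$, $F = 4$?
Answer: $- \frac{5000}{27} \approx -185.19$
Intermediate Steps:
$q = -10$
$a{\left(w \right)} = - \frac{1}{3} + \frac{-5 + w}{3 \left(5 + w\right)}$ ($a{\left(w \right)} = - \frac{4}{3} + \frac{\left(1 + 2\right) + \frac{w - 5}{w + 5}}{3} = - \frac{4}{3} + \frac{3 + \frac{-5 + w}{5 + w}}{3} = - \frac{4}{3} + \left(1 + \frac{-5 + w}{3 \left(5 + w\right)}\right) = - \frac{1}{3} + \frac{-5 + w}{3 \left(5 + w\right)}$)
$s{\left(Z \right)} = Z + Z^{2} - \frac{10 Z}{15 + 3 Z}$ ($s{\left(Z \right)} = \left(Z^{2} + - \frac{10}{15 + 3 Z} Z\right) + Z = \left(Z^{2} - \frac{10 Z}{15 + 3 Z}\right) + Z = Z + Z^{2} - \frac{10 Z}{15 + 3 Z}$)
$s{\left(F \right)} q = \frac{1}{3} \cdot 4 \frac{1}{5 + 4} \left(-10 + 3 \left(1 + 4\right) \left(5 + 4\right)\right) \left(-10\right) = \frac{1}{3} \cdot 4 \cdot \frac{1}{9} \left(-10 + 3 \cdot 5 \cdot 9\right) \left(-10\right) = \frac{1}{3} \cdot 4 \cdot \frac{1}{9} \left(-10 + 135\right) \left(-10\right) = \frac{1}{3} \cdot 4 \cdot \frac{1}{9} \cdot 125 \left(-10\right) = \frac{500}{27} \left(-10\right) = - \frac{5000}{27}$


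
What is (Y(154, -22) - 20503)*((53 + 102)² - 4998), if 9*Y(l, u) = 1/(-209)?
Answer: -733798021888/1881 ≈ -3.9011e+8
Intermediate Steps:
Y(l, u) = -1/1881 (Y(l, u) = (⅑)/(-209) = (⅑)*(-1/209) = -1/1881)
(Y(154, -22) - 20503)*((53 + 102)² - 4998) = (-1/1881 - 20503)*((53 + 102)² - 4998) = -38566144*(155² - 4998)/1881 = -38566144*(24025 - 4998)/1881 = -38566144/1881*19027 = -733798021888/1881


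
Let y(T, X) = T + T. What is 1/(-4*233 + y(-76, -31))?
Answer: -1/1084 ≈ -0.00092251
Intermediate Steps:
y(T, X) = 2*T
1/(-4*233 + y(-76, -31)) = 1/(-4*233 + 2*(-76)) = 1/(-932 - 152) = 1/(-1084) = -1/1084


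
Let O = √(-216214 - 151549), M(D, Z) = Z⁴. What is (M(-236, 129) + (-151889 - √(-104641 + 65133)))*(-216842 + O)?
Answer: 2*(-138385496 + I*√9877)*(216842 - I*√367763) ≈ -6.0016e+13 + 1.6789e+11*I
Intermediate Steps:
O = I*√367763 (O = √(-367763) = I*√367763 ≈ 606.43*I)
(M(-236, 129) + (-151889 - √(-104641 + 65133)))*(-216842 + O) = (129⁴ + (-151889 - √(-104641 + 65133)))*(-216842 + I*√367763) = (276922881 + (-151889 - √(-39508)))*(-216842 + I*√367763) = (276922881 + (-151889 - 2*I*√9877))*(-216842 + I*√367763) = (276770992 - 2*I*√9877)*(-216842 + I*√367763) = (-216842 + I*√367763)*(276770992 - 2*I*√9877)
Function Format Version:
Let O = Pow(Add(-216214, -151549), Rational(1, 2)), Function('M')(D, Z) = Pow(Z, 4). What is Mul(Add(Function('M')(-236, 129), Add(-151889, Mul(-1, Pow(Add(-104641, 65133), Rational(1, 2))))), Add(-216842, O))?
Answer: Mul(2, Add(-138385496, Mul(I, Pow(9877, Rational(1, 2)))), Add(216842, Mul(-1, I, Pow(367763, Rational(1, 2))))) ≈ Add(-6.0016e+13, Mul(1.6789e+11, I))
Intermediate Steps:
O = Mul(I, Pow(367763, Rational(1, 2))) (O = Pow(-367763, Rational(1, 2)) = Mul(I, Pow(367763, Rational(1, 2))) ≈ Mul(606.43, I))
Mul(Add(Function('M')(-236, 129), Add(-151889, Mul(-1, Pow(Add(-104641, 65133), Rational(1, 2))))), Add(-216842, O)) = Mul(Add(Pow(129, 4), Add(-151889, Mul(-1, Pow(Add(-104641, 65133), Rational(1, 2))))), Add(-216842, Mul(I, Pow(367763, Rational(1, 2))))) = Mul(Add(276922881, Add(-151889, Mul(-1, Pow(-39508, Rational(1, 2))))), Add(-216842, Mul(I, Pow(367763, Rational(1, 2))))) = Mul(Add(276922881, Add(-151889, Mul(-1, Mul(2, I, Pow(9877, Rational(1, 2)))))), Add(-216842, Mul(I, Pow(367763, Rational(1, 2))))) = Mul(Add(276922881, Add(-151889, Mul(-2, I, Pow(9877, Rational(1, 2))))), Add(-216842, Mul(I, Pow(367763, Rational(1, 2))))) = Mul(Add(276770992, Mul(-2, I, Pow(9877, Rational(1, 2)))), Add(-216842, Mul(I, Pow(367763, Rational(1, 2))))) = Mul(Add(-216842, Mul(I, Pow(367763, Rational(1, 2)))), Add(276770992, Mul(-2, I, Pow(9877, Rational(1, 2)))))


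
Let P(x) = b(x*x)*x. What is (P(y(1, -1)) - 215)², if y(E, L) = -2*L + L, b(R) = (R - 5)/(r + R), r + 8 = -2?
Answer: 3728761/81 ≈ 46034.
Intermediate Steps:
r = -10 (r = -8 - 2 = -10)
b(R) = (-5 + R)/(-10 + R) (b(R) = (R - 5)/(-10 + R) = (-5 + R)/(-10 + R))
y(E, L) = -L
P(x) = x*(-5 + x²)/(-10 + x²) (P(x) = ((-5 + x*x)/(-10 + x*x))*x = ((-5 + x²)/(-10 + x²))*x = x*(-5 + x²)/(-10 + x²))
(P(y(1, -1)) - 215)² = ((-1*(-1))*(-5 + (-1*(-1))²)/(-10 + (-1*(-1))²) - 215)² = (1*(-5 + 1²)/(-10 + 1²) - 215)² = (1*(-5 + 1)/(-10 + 1) - 215)² = (1*(-4)/(-9) - 215)² = (1*(-⅑)*(-4) - 215)² = (4/9 - 215)² = (-1931/9)² = 3728761/81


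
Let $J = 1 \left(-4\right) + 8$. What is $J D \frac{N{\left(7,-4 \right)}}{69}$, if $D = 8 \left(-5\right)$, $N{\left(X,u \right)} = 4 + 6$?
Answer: $- \frac{1600}{69} \approx -23.188$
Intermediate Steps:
$N{\left(X,u \right)} = 10$
$J = 4$ ($J = -4 + 8 = 4$)
$D = -40$
$J D \frac{N{\left(7,-4 \right)}}{69} = 4 \left(-40\right) \frac{10}{69} = - 160 \cdot 10 \cdot \frac{1}{69} = \left(-160\right) \frac{10}{69} = - \frac{1600}{69}$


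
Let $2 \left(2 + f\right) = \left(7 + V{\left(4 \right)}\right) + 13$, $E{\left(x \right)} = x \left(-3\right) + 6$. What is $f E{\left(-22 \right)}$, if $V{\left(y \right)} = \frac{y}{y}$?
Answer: $612$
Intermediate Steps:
$V{\left(y \right)} = 1$
$E{\left(x \right)} = 6 - 3 x$ ($E{\left(x \right)} = - 3 x + 6 = 6 - 3 x$)
$f = \frac{17}{2}$ ($f = -2 + \frac{\left(7 + 1\right) + 13}{2} = -2 + \frac{8 + 13}{2} = -2 + \frac{1}{2} \cdot 21 = -2 + \frac{21}{2} = \frac{17}{2} \approx 8.5$)
$f E{\left(-22 \right)} = \frac{17 \left(6 - -66\right)}{2} = \frac{17 \left(6 + 66\right)}{2} = \frac{17}{2} \cdot 72 = 612$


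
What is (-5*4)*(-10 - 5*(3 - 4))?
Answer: 100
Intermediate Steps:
(-5*4)*(-10 - 5*(3 - 4)) = -20*(-10 - 5*(-1)) = -20*(-10 + 5) = -20*(-5) = 100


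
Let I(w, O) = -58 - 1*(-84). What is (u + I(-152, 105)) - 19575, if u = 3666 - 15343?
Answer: -31226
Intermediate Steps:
I(w, O) = 26 (I(w, O) = -58 + 84 = 26)
u = -11677
(u + I(-152, 105)) - 19575 = (-11677 + 26) - 19575 = -11651 - 19575 = -31226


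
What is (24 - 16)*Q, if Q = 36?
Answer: 288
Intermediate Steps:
(24 - 16)*Q = (24 - 16)*36 = 8*36 = 288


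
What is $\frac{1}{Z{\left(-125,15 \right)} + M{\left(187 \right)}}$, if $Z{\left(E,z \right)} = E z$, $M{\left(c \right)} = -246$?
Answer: $- \frac{1}{2121} \approx -0.00047148$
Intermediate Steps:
$\frac{1}{Z{\left(-125,15 \right)} + M{\left(187 \right)}} = \frac{1}{\left(-125\right) 15 - 246} = \frac{1}{-1875 - 246} = \frac{1}{-2121} = - \frac{1}{2121}$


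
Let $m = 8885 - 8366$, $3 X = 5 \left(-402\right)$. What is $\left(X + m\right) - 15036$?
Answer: $-15187$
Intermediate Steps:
$X = -670$ ($X = \frac{5 \left(-402\right)}{3} = \frac{1}{3} \left(-2010\right) = -670$)
$m = 519$
$\left(X + m\right) - 15036 = \left(-670 + 519\right) - 15036 = -151 - 15036 = -15187$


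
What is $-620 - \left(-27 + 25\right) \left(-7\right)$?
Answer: $-634$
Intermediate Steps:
$-620 - \left(-27 + 25\right) \left(-7\right) = -620 - \left(-2\right) \left(-7\right) = -620 - 14 = -634$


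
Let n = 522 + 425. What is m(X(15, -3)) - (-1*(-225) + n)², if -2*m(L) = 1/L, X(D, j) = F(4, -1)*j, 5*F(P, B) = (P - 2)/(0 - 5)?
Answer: -16483033/12 ≈ -1.3736e+6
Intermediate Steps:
n = 947
F(P, B) = 2/25 - P/25 (F(P, B) = ((P - 2)/(0 - 5))/5 = ((-2 + P)/(-5))/5 = ((-2 + P)*(-⅕))/5 = (⅖ - P/5)/5 = 2/25 - P/25)
X(D, j) = -2*j/25 (X(D, j) = (2/25 - 1/25*4)*j = (2/25 - 4/25)*j = -2*j/25)
m(L) = -1/(2*L)
m(X(15, -3)) - (-1*(-225) + n)² = -1/(2*((-2/25*(-3)))) - (-1*(-225) + 947)² = -1/(2*6/25) - (225 + 947)² = -½*25/6 - 1*1172² = -25/12 - 1*1373584 = -25/12 - 1373584 = -16483033/12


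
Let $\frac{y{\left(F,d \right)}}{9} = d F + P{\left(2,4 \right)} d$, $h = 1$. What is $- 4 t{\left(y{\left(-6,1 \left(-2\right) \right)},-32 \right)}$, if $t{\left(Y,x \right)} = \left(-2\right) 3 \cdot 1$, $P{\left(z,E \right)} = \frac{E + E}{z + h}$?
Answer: $24$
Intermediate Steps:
$P{\left(z,E \right)} = \frac{2 E}{1 + z}$ ($P{\left(z,E \right)} = \frac{E + E}{z + 1} = \frac{2 E}{1 + z}$)
$y{\left(F,d \right)} = 24 d + 9 F d$ ($y{\left(F,d \right)} = 9 \left(d F + 2 \cdot 4 \frac{1}{1 + 2} d\right) = 9 \left(F d + 2 \cdot 4 \cdot \frac{1}{3} d\right) = 9 \left(F d + \frac{8 d}{3}\right) = 9 \left(\frac{8 d}{3} + F d\right) = 24 d + 9 F d$)
$t{\left(Y,x \right)} = -6$ ($t{\left(Y,x \right)} = \left(-6\right) 1 = -6$)
$- 4 t{\left(y{\left(-6,1 \left(-2\right) \right)},-32 \right)} = \left(-4\right) \left(-6\right) = 24$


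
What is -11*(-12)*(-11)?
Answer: -1452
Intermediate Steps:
-11*(-12)*(-11) = 132*(-11) = -1452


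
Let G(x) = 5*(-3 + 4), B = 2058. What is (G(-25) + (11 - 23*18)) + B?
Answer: 1660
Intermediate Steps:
G(x) = 5 (G(x) = 5*1 = 5)
(G(-25) + (11 - 23*18)) + B = (5 + (11 - 23*18)) + 2058 = (5 + (11 - 414)) + 2058 = (5 - 403) + 2058 = -398 + 2058 = 1660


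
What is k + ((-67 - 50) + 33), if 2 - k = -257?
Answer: 175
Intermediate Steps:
k = 259 (k = 2 - 1*(-257) = 2 + 257 = 259)
k + ((-67 - 50) + 33) = 259 + ((-67 - 50) + 33) = 259 + (-117 + 33) = 259 - 84 = 175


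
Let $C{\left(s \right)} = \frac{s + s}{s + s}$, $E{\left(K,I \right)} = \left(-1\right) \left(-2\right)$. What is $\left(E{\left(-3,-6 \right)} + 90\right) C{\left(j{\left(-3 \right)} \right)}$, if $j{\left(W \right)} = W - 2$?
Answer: $92$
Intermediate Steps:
$E{\left(K,I \right)} = 2$
$j{\left(W \right)} = -2 + W$
$C{\left(s \right)} = 1$ ($C{\left(s \right)} = \frac{2 s}{2 s} = 2 s \frac{1}{2 s} = 1$)
$\left(E{\left(-3,-6 \right)} + 90\right) C{\left(j{\left(-3 \right)} \right)} = \left(2 + 90\right) 1 = 92 \cdot 1 = 92$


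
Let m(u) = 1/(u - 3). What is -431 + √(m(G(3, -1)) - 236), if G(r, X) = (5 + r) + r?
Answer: -431 + I*√3774/4 ≈ -431.0 + 15.358*I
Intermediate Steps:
G(r, X) = 5 + 2*r
m(u) = 1/(-3 + u)
-431 + √(m(G(3, -1)) - 236) = -431 + √(1/(-3 + (5 + 2*3)) - 236) = -431 + √(1/(-3 + (5 + 6)) - 236) = -431 + √(1/(-3 + 11) - 236) = -431 + √(1/8 - 236) = -431 + √(⅛ - 236) = -431 + √(-1887/8) = -431 + I*√3774/4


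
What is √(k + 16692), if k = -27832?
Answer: 2*I*√2785 ≈ 105.55*I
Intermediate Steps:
√(k + 16692) = √(-27832 + 16692) = √(-11140) = 2*I*√2785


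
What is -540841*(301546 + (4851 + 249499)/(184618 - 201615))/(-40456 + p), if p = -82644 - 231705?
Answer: 2771876654933092/6030620585 ≈ 4.5963e+5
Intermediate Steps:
p = -314349
-540841*(301546 + (4851 + 249499)/(184618 - 201615))/(-40456 + p) = -540841*(301546 + (4851 + 249499)/(184618 - 201615))/(-40456 - 314349) = -540841/((-354805/(301546 + 254350/(-16997)))) = -540841/((-354805/(301546 + 254350*(-1/16997)))) = -540841/((-354805/(301546 - 254350/16997))) = -540841/((-354805/5125123012/16997)) = -540841/((-354805*16997/5125123012)) = -540841/(-6030620585/5125123012) = -540841*(-5125123012/6030620585) = 2771876654933092/6030620585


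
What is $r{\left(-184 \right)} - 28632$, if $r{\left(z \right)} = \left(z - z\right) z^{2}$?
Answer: $-28632$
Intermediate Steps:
$r{\left(z \right)} = 0$ ($r{\left(z \right)} = 0 z^{2} = 0$)
$r{\left(-184 \right)} - 28632 = 0 - 28632 = -28632$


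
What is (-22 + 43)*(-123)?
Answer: -2583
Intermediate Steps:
(-22 + 43)*(-123) = 21*(-123) = -2583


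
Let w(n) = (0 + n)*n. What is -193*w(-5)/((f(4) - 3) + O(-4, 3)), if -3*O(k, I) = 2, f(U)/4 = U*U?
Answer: -14475/181 ≈ -79.972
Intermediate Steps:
f(U) = 4*U² (f(U) = 4*(U*U) = 4*U²)
O(k, I) = -⅔ (O(k, I) = -⅓*2 = -⅔)
w(n) = n² (w(n) = n*n = n²)
-193*w(-5)/((f(4) - 3) + O(-4, 3)) = -193*(-5)²/((4*4² - 3) - ⅔) = -4825/((4*16 - 3) - ⅔) = -4825/((64 - 3) - ⅔) = -4825/(61 - ⅔) = -4825/181/3 = -4825*3/181 = -193*75/181 = -14475/181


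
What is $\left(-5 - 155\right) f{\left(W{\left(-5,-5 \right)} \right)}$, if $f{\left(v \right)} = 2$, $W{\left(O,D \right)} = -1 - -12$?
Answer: $-320$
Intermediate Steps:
$W{\left(O,D \right)} = 11$ ($W{\left(O,D \right)} = -1 + 12 = 11$)
$\left(-5 - 155\right) f{\left(W{\left(-5,-5 \right)} \right)} = \left(-5 - 155\right) 2 = \left(-160\right) 2 = -320$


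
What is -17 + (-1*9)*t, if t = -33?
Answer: 280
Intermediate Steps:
-17 + (-1*9)*t = -17 - 1*9*(-33) = -17 - 9*(-33) = -17 + 297 = 280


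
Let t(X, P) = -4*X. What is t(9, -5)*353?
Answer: -12708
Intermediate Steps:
t(9, -5)*353 = -4*9*353 = -36*353 = -12708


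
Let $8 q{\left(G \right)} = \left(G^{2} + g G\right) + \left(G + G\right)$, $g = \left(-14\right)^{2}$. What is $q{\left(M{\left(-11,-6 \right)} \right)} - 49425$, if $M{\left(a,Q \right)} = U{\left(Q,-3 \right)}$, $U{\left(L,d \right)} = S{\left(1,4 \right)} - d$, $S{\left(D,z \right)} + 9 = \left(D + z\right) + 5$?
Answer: $-49324$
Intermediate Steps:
$S{\left(D,z \right)} = -4 + D + z$ ($S{\left(D,z \right)} = -9 + \left(\left(D + z\right) + 5\right) = -9 + \left(5 + D + z\right) = -4 + D + z$)
$g = 196$
$U{\left(L,d \right)} = 1 - d$ ($U{\left(L,d \right)} = \left(-4 + 1 + 4\right) - d = 1 - d$)
$M{\left(a,Q \right)} = 4$ ($M{\left(a,Q \right)} = 1 - -3 = 1 + 3 = 4$)
$q{\left(G \right)} = \frac{G^{2}}{8} + \frac{99 G}{4}$ ($q{\left(G \right)} = \frac{\left(G^{2} + 196 G\right) + \left(G + G\right)}{8} = \frac{\left(G^{2} + 196 G\right) + 2 G}{8} = \frac{G^{2} + 198 G}{8} = \frac{G^{2}}{8} + \frac{99 G}{4}$)
$q{\left(M{\left(-11,-6 \right)} \right)} - 49425 = \frac{1}{8} \cdot 4 \left(198 + 4\right) - 49425 = \frac{1}{8} \cdot 4 \cdot 202 - 49425 = 101 - 49425 = -49324$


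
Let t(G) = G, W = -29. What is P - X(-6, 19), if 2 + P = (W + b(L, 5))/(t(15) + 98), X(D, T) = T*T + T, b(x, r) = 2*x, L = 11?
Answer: -43173/113 ≈ -382.06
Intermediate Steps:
X(D, T) = T + T² (X(D, T) = T² + T = T + T²)
P = -233/113 (P = -2 + (-29 + 2*11)/(15 + 98) = -2 + (-29 + 22)/113 = -2 - 7*1/113 = -2 - 7/113 = -233/113 ≈ -2.0619)
P - X(-6, 19) = -233/113 - 19*(1 + 19) = -233/113 - 19*20 = -233/113 - 1*380 = -233/113 - 380 = -43173/113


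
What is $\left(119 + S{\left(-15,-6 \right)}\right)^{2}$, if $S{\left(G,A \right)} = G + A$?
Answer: $9604$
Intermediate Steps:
$S{\left(G,A \right)} = A + G$
$\left(119 + S{\left(-15,-6 \right)}\right)^{2} = \left(119 - 21\right)^{2} = 98^{2} = 9604$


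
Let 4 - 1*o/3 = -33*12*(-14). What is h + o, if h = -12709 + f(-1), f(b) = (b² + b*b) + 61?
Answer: -29266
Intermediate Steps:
f(b) = 61 + 2*b² (f(b) = (b² + b²) + 61 = 2*b² + 61 = 61 + 2*b²)
o = -16620 (o = 12 - 3*(-33*12)*(-14) = 12 - (-1188)*(-14) = 12 - 3*5544 = 12 - 16632 = -16620)
h = -12646 (h = -12709 + (61 + 2*(-1)²) = -12709 + (61 + 2*1) = -12709 + (61 + 2) = -12709 + 63 = -12646)
h + o = -12646 - 16620 = -29266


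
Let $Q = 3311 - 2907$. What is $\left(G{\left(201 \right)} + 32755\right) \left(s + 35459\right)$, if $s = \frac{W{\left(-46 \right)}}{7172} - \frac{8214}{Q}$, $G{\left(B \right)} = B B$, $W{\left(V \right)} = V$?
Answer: $\frac{469492793001600}{181093} \approx 2.5926 \cdot 10^{9}$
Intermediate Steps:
$Q = 404$
$G{\left(B \right)} = B^{2}$
$s = - \frac{3683087}{181093}$ ($s = - \frac{46}{7172} - \frac{8214}{404} = \left(-46\right) \frac{1}{7172} - \frac{4107}{202} = - \frac{23}{3586} - \frac{4107}{202} = - \frac{3683087}{181093} \approx -20.338$)
$\left(G{\left(201 \right)} + 32755\right) \left(s + 35459\right) = \left(201^{2} + 32755\right) \left(- \frac{3683087}{181093} + 35459\right) = \left(40401 + 32755\right) \frac{6417693600}{181093} = 73156 \cdot \frac{6417693600}{181093} = \frac{469492793001600}{181093}$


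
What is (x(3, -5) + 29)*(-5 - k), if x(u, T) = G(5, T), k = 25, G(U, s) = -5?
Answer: -720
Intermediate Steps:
x(u, T) = -5
(x(3, -5) + 29)*(-5 - k) = (-5 + 29)*(-5 - 1*25) = 24*(-5 - 25) = 24*(-30) = -720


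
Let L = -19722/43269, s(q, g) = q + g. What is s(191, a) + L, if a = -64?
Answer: 1825147/14423 ≈ 126.54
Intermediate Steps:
s(q, g) = g + q
L = -6574/14423 (L = -19722*1/43269 = -6574/14423 ≈ -0.45580)
s(191, a) + L = (-64 + 191) - 6574/14423 = 127 - 6574/14423 = 1825147/14423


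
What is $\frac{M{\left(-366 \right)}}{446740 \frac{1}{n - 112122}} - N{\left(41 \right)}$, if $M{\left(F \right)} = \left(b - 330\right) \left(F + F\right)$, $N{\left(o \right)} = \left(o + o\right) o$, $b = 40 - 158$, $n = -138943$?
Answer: $- \frac{598822798}{3191} \approx -1.8766 \cdot 10^{5}$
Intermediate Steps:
$b = -118$
$N{\left(o \right)} = 2 o^{2}$ ($N{\left(o \right)} = 2 o o = 2 o^{2}$)
$M{\left(F \right)} = - 896 F$ ($M{\left(F \right)} = \left(-118 - 330\right) \left(F + F\right) = - 448 \cdot 2 F = - 896 F$)
$\frac{M{\left(-366 \right)}}{446740 \frac{1}{n - 112122}} - N{\left(41 \right)} = \frac{\left(-896\right) \left(-366\right)}{446740 \frac{1}{-138943 - 112122}} - 2 \cdot 41^{2} = \frac{327936}{446740 \frac{1}{-251065}} - 2 \cdot 1681 = \frac{327936}{446740 \left(- \frac{1}{251065}\right)} - 3362 = \frac{327936}{- \frac{89348}{50213}} - 3362 = 327936 \left(- \frac{50213}{89348}\right) - 3362 = - \frac{588094656}{3191} - 3362 = - \frac{598822798}{3191}$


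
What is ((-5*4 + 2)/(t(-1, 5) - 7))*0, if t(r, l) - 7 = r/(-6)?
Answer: 0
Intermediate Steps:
t(r, l) = 7 - r/6 (t(r, l) = 7 + r/(-6) = 7 + r*(-⅙) = 7 - r/6)
((-5*4 + 2)/(t(-1, 5) - 7))*0 = ((-5*4 + 2)/((7 - ⅙*(-1)) - 7))*0 = ((-20 + 2)/((7 + ⅙) - 7))*0 = -18/(43/6 - 7)*0 = -18/⅙*0 = -18*6*0 = -108*0 = 0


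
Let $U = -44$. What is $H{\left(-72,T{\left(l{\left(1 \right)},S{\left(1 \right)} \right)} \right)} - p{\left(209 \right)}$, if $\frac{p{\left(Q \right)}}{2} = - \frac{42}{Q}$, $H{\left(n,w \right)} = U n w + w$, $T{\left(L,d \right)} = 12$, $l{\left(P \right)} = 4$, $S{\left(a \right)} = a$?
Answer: $\frac{7947936}{209} \approx 38028.0$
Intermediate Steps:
$H{\left(n,w \right)} = w - 44 n w$ ($H{\left(n,w \right)} = - 44 n w + w = w - 44 n w$)
$p{\left(Q \right)} = - \frac{84}{Q}$ ($p{\left(Q \right)} = 2 \left(- \frac{42}{Q}\right) = - \frac{84}{Q}$)
$H{\left(-72,T{\left(l{\left(1 \right)},S{\left(1 \right)} \right)} \right)} - p{\left(209 \right)} = 12 \left(1 - -3168\right) - - \frac{84}{209} = 12 \left(1 + 3168\right) - \left(-84\right) \frac{1}{209} = 12 \cdot 3169 - - \frac{84}{209} = 38028 + \frac{84}{209} = \frac{7947936}{209}$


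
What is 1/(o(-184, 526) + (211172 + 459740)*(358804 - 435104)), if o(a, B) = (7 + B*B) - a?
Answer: -1/51190308733 ≈ -1.9535e-11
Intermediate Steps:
o(a, B) = 7 + B² - a (o(a, B) = (7 + B²) - a = 7 + B² - a)
1/(o(-184, 526) + (211172 + 459740)*(358804 - 435104)) = 1/((7 + 526² - 1*(-184)) + (211172 + 459740)*(358804 - 435104)) = 1/((7 + 276676 + 184) + 670912*(-76300)) = 1/(276867 - 51190585600) = 1/(-51190308733) = -1/51190308733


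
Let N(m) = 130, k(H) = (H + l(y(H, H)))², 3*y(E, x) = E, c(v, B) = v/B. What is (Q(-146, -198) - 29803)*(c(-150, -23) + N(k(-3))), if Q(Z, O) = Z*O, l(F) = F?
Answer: -2810300/23 ≈ -1.2219e+5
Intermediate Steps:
y(E, x) = E/3
k(H) = 16*H²/9 (k(H) = (H + H/3)² = (4*H/3)² = 16*H²/9)
Q(Z, O) = O*Z
(Q(-146, -198) - 29803)*(c(-150, -23) + N(k(-3))) = (-198*(-146) - 29803)*(-150/(-23) + 130) = (28908 - 29803)*(-150*(-1/23) + 130) = -895*(150/23 + 130) = -895*3140/23 = -2810300/23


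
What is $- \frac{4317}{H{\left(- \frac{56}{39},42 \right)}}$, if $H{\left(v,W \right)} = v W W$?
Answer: $\frac{18707}{10976} \approx 1.7044$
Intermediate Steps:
$H{\left(v,W \right)} = v W^{2}$ ($H{\left(v,W \right)} = W v W = v W^{2}$)
$- \frac{4317}{H{\left(- \frac{56}{39},42 \right)}} = - \frac{4317}{- \frac{56}{39} \cdot 42^{2}} = - \frac{4317}{\left(-56\right) \frac{1}{39} \cdot 1764} = - \frac{4317}{\left(- \frac{56}{39}\right) 1764} = - \frac{4317}{- \frac{32928}{13}} = \left(-4317\right) \left(- \frac{13}{32928}\right) = \frac{18707}{10976}$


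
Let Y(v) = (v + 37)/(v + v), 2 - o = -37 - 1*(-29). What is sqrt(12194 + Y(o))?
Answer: 3*sqrt(135515)/10 ≈ 110.44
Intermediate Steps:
o = 10 (o = 2 - (-37 - 1*(-29)) = 2 - (-37 + 29) = 2 - 1*(-8) = 2 + 8 = 10)
Y(v) = (37 + v)/(2*v) (Y(v) = (37 + v)/((2*v)) = (37 + v)*(1/(2*v)) = (37 + v)/(2*v))
sqrt(12194 + Y(o)) = sqrt(12194 + (1/2)*(37 + 10)/10) = sqrt(12194 + (1/2)*(1/10)*47) = sqrt(12194 + 47/20) = sqrt(243927/20) = 3*sqrt(135515)/10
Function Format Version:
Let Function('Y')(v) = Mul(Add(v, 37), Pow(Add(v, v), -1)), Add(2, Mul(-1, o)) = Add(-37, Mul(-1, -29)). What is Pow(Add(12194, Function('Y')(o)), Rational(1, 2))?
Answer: Mul(Rational(3, 10), Pow(135515, Rational(1, 2))) ≈ 110.44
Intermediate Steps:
o = 10 (o = Add(2, Mul(-1, Add(-37, Mul(-1, -29)))) = Add(2, Mul(-1, Add(-37, 29))) = Add(2, Mul(-1, -8)) = Add(2, 8) = 10)
Function('Y')(v) = Mul(Rational(1, 2), Pow(v, -1), Add(37, v)) (Function('Y')(v) = Mul(Add(37, v), Pow(Mul(2, v), -1)) = Mul(Add(37, v), Mul(Rational(1, 2), Pow(v, -1))) = Mul(Rational(1, 2), Pow(v, -1), Add(37, v)))
Pow(Add(12194, Function('Y')(o)), Rational(1, 2)) = Pow(Add(12194, Mul(Rational(1, 2), Pow(10, -1), Add(37, 10))), Rational(1, 2)) = Pow(Add(12194, Mul(Rational(1, 2), Rational(1, 10), 47)), Rational(1, 2)) = Pow(Add(12194, Rational(47, 20)), Rational(1, 2)) = Pow(Rational(243927, 20), Rational(1, 2)) = Mul(Rational(3, 10), Pow(135515, Rational(1, 2)))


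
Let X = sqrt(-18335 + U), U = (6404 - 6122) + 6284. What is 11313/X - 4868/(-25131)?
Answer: 4868/25131 - 3771*I*sqrt(11769)/3923 ≈ 0.19371 - 104.28*I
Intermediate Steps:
U = 6566 (U = 282 + 6284 = 6566)
X = I*sqrt(11769) (X = sqrt(-18335 + 6566) = sqrt(-11769) = I*sqrt(11769) ≈ 108.48*I)
11313/X - 4868/(-25131) = 11313/((I*sqrt(11769))) - 4868/(-25131) = 11313*(-I*sqrt(11769)/11769) - 4868*(-1/25131) = -3771*I*sqrt(11769)/3923 + 4868/25131 = 4868/25131 - 3771*I*sqrt(11769)/3923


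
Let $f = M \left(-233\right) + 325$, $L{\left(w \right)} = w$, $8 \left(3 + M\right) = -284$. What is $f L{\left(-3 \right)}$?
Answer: $- \frac{55773}{2} \approx -27887.0$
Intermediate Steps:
$M = - \frac{77}{2}$ ($M = -3 + \frac{1}{8} \left(-284\right) = -3 - \frac{71}{2} = - \frac{77}{2} \approx -38.5$)
$f = \frac{18591}{2}$ ($f = \left(- \frac{77}{2}\right) \left(-233\right) + 325 = \frac{17941}{2} + 325 = \frac{18591}{2} \approx 9295.5$)
$f L{\left(-3 \right)} = \frac{18591}{2} \left(-3\right) = - \frac{55773}{2}$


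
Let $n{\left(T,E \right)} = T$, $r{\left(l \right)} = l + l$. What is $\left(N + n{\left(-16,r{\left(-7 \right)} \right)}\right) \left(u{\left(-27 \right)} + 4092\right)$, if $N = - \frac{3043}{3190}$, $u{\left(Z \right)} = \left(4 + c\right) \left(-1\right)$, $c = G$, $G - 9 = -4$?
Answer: $- \frac{220820889}{3190} \approx -69223.0$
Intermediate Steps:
$G = 5$ ($G = 9 - 4 = 5$)
$c = 5$
$r{\left(l \right)} = 2 l$
$u{\left(Z \right)} = -9$ ($u{\left(Z \right)} = \left(4 + 5\right) \left(-1\right) = 9 \left(-1\right) = -9$)
$N = - \frac{3043}{3190}$ ($N = \left(-3043\right) \frac{1}{3190} = - \frac{3043}{3190} \approx -0.95392$)
$\left(N + n{\left(-16,r{\left(-7 \right)} \right)}\right) \left(u{\left(-27 \right)} + 4092\right) = \left(- \frac{3043}{3190} - 16\right) \left(-9 + 4092\right) = \left(- \frac{54083}{3190}\right) 4083 = - \frac{220820889}{3190}$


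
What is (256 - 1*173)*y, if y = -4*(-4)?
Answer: 1328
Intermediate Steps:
y = 16
(256 - 1*173)*y = (256 - 1*173)*16 = (256 - 173)*16 = 83*16 = 1328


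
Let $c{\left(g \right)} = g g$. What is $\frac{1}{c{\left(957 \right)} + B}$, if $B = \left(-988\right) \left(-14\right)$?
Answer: $\frac{1}{929681} \approx 1.0756 \cdot 10^{-6}$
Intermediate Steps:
$c{\left(g \right)} = g^{2}$
$B = 13832$
$\frac{1}{c{\left(957 \right)} + B} = \frac{1}{957^{2} + 13832} = \frac{1}{915849 + 13832} = \frac{1}{929681}$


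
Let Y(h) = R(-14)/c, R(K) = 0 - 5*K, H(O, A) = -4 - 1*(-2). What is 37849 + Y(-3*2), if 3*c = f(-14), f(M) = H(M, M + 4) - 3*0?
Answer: 37744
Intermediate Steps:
H(O, A) = -2 (H(O, A) = -4 + 2 = -2)
f(M) = -2 (f(M) = -2 - 3*0 = -2 + 0 = -2)
c = -⅔ (c = (⅓)*(-2) = -⅔ ≈ -0.66667)
R(K) = -5*K
Y(h) = -105 (Y(h) = (-5*(-14))/(-⅔) = 70*(-3/2) = -105)
37849 + Y(-3*2) = 37849 - 105 = 37744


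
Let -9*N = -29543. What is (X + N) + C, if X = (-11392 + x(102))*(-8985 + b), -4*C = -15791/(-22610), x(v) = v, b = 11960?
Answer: -27336413263199/813960 ≈ -3.3584e+7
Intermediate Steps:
N = 29543/9 (N = -1/9*(-29543) = 29543/9 ≈ 3282.6)
C = -15791/90440 (C = -(-15791)/(4*(-22610)) = -(-15791)*(-1)/(4*22610) = -1/4*15791/22610 = -15791/90440 ≈ -0.17460)
X = -33587750 (X = (-11392 + 102)*(-8985 + 11960) = -11290*2975 = -33587750)
(X + N) + C = (-33587750 + 29543/9) - 15791/90440 = -302260207/9 - 15791/90440 = -27336413263199/813960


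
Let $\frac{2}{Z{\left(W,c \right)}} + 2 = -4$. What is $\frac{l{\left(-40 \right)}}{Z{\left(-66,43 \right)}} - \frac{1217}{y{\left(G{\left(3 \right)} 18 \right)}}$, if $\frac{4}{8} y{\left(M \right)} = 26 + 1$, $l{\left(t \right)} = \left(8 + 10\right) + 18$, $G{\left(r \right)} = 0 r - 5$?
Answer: $- \frac{7049}{54} \approx -130.54$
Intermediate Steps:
$G{\left(r \right)} = -5$ ($G{\left(r \right)} = 0 - 5 = -5$)
$Z{\left(W,c \right)} = - \frac{1}{3}$ ($Z{\left(W,c \right)} = \frac{2}{-2 - 4} = \frac{2}{-6} = 2 \left(- \frac{1}{6}\right) = - \frac{1}{3}$)
$l{\left(t \right)} = 36$ ($l{\left(t \right)} = 18 + 18 = 36$)
$y{\left(M \right)} = 54$ ($y{\left(M \right)} = 2 \left(26 + 1\right) = 2 \cdot 27 = 54$)
$\frac{l{\left(-40 \right)}}{Z{\left(-66,43 \right)}} - \frac{1217}{y{\left(G{\left(3 \right)} 18 \right)}} = \frac{36}{- \frac{1}{3}} - \frac{1217}{54} = 36 \left(-3\right) - \frac{1217}{54} = -108 - \frac{1217}{54} = - \frac{7049}{54}$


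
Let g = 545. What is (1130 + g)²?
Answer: 2805625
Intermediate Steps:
(1130 + g)² = (1130 + 545)² = 1675² = 2805625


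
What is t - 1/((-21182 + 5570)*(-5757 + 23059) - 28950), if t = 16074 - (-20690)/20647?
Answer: 89662199634556279/5577741089778 ≈ 16075.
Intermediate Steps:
t = 331900568/20647 (t = 16074 - (-20690)/20647 = 16074 - 1*(-20690/20647) = 16074 + 20690/20647 = 331900568/20647 ≈ 16075.)
t - 1/((-21182 + 5570)*(-5757 + 23059) - 28950) = 331900568/20647 - 1/((-21182 + 5570)*(-5757 + 23059) - 28950) = 331900568/20647 - 1/(-15612*17302 - 28950) = 331900568/20647 - 1/(-270118824 - 28950) = 331900568/20647 - 1/(-270147774) = 331900568/20647 - 1*(-1/270147774) = 331900568/20647 + 1/270147774 = 89662199634556279/5577741089778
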